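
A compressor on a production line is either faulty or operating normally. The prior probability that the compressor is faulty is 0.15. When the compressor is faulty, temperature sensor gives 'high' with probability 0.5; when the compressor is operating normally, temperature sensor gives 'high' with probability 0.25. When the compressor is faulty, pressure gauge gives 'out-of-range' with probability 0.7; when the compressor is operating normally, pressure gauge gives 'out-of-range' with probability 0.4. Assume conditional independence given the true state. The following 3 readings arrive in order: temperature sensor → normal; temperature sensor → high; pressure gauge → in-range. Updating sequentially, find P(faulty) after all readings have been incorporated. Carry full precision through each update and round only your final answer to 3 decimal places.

0.105

Apply Bayes' rule sequentially, carrying P(faulty) forward.
After temperature sensor='normal': P(faulty) = 0.5·0.1500 / (0.5·0.1500 + 0.75·0.8500) ≈ 0.1053
After temperature sensor='high': P(faulty) = 0.5·0.1053 / (0.5·0.1053 + 0.25·0.8947) ≈ 0.1905
After pressure gauge='in-range': P(faulty) = 0.3·0.1905 / (0.3·0.1905 + 0.6·0.8095) ≈ 0.1053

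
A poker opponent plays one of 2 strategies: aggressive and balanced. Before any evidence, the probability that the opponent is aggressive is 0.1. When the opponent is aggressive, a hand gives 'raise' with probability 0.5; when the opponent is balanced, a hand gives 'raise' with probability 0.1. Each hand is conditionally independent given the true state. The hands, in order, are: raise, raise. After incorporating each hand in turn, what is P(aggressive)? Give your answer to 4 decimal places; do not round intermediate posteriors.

0.7353

Apply Bayes' rule sequentially, carrying P(aggressive) forward.
After 'raise': P(aggressive) = 0.5·0.1000 / (0.5·0.1000 + 0.1·0.9000) ≈ 0.3571
After 'raise': P(aggressive) = 0.5·0.3571 / (0.5·0.3571 + 0.1·0.6429) ≈ 0.7353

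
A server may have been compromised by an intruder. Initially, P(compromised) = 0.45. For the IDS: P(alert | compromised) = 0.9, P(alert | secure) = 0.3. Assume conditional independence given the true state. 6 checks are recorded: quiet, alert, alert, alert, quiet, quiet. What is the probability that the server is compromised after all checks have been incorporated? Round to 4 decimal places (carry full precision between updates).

0.0605

After 'quiet': P(compromised) = 0.1·0.4500 / (0.1·0.4500 + 0.7·0.5500) ≈ 0.1047
After 'alert': P(compromised) = 0.9·0.1047 / (0.9·0.1047 + 0.3·0.8953) ≈ 0.2596
After 'alert': P(compromised) = 0.9·0.2596 / (0.9·0.2596 + 0.3·0.7404) ≈ 0.5127
After 'alert': P(compromised) = 0.9·0.5127 / (0.9·0.5127 + 0.3·0.4873) ≈ 0.7594
After 'quiet': P(compromised) = 0.1·0.7594 / (0.1·0.7594 + 0.7·0.2406) ≈ 0.3107
After 'quiet': P(compromised) = 0.1·0.3107 / (0.1·0.3107 + 0.7·0.6893) ≈ 0.0605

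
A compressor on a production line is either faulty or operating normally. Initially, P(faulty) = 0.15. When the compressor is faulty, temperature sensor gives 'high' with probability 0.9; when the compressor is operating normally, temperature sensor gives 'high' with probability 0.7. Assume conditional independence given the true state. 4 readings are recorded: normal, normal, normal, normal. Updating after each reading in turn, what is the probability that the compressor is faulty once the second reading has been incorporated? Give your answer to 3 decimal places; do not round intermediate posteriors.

0.019

After 'normal': P(faulty) = 0.1·0.1500 / (0.1·0.1500 + 0.3·0.8500) ≈ 0.0556
After 'normal': P(faulty) = 0.1·0.0556 / (0.1·0.0556 + 0.3·0.9444) ≈ 0.0192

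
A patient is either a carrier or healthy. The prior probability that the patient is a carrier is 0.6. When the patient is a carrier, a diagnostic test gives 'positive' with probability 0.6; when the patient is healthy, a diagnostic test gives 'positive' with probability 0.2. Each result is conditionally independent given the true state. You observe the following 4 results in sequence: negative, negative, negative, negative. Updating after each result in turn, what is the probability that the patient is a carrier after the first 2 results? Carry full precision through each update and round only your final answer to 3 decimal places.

0.273

After 'negative': P(carrier) = 0.4·0.6000 / (0.4·0.6000 + 0.8·0.4000) ≈ 0.4286
After 'negative': P(carrier) = 0.4·0.4286 / (0.4·0.4286 + 0.8·0.5714) ≈ 0.2727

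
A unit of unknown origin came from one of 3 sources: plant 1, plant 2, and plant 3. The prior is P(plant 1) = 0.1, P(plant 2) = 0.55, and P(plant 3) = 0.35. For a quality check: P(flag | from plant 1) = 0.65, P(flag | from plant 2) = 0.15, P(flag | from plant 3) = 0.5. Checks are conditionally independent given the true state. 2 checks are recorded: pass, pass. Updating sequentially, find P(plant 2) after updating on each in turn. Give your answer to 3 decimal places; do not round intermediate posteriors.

After 'pass': normaliser = 0.35·0.1000 + 0.85·0.5500 + 0.5·0.3500; P(plant 1) ≈ 0.0517, P(plant 2) ≈ 0.6900, P(plant 3) ≈ 0.2583
After 'pass': normaliser = 0.35·0.0517 + 0.85·0.6900 + 0.5·0.2583; P(plant 1) ≈ 0.0246, P(plant 2) ≈ 0.7993, P(plant 3) ≈ 0.1760

0.799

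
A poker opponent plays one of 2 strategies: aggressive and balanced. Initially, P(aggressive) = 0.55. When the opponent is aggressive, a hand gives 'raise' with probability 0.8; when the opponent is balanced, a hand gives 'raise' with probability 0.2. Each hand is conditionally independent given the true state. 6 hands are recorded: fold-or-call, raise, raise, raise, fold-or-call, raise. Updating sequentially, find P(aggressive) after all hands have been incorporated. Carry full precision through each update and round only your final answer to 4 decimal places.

After 'fold-or-call': P(aggressive) = 0.2·0.5500 / (0.2·0.5500 + 0.8·0.4500) ≈ 0.2340
After 'raise': P(aggressive) = 0.8·0.2340 / (0.8·0.2340 + 0.2·0.7660) ≈ 0.5500
After 'raise': P(aggressive) = 0.8·0.5500 / (0.8·0.5500 + 0.2·0.4500) ≈ 0.8302
After 'raise': P(aggressive) = 0.8·0.8302 / (0.8·0.8302 + 0.2·0.1698) ≈ 0.9514
After 'fold-or-call': P(aggressive) = 0.2·0.9514 / (0.2·0.9514 + 0.8·0.0486) ≈ 0.8302
After 'raise': P(aggressive) = 0.8·0.8302 / (0.8·0.8302 + 0.2·0.1698) ≈ 0.9514

0.9514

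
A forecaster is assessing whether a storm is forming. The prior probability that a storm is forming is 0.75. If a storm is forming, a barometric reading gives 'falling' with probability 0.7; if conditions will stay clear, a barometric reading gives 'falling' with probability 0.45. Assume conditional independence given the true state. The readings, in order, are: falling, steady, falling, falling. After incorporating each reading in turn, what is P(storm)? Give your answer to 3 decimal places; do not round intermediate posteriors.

0.860

Apply Bayes' rule sequentially, carrying P(storm) forward.
After 'falling': P(storm) = 0.7·0.7500 / (0.7·0.7500 + 0.45·0.2500) ≈ 0.8235
After 'steady': P(storm) = 0.3·0.8235 / (0.3·0.8235 + 0.55·0.1765) ≈ 0.7179
After 'falling': P(storm) = 0.7·0.7179 / (0.7·0.7179 + 0.45·0.2821) ≈ 0.7984
After 'falling': P(storm) = 0.7·0.7984 / (0.7·0.7984 + 0.45·0.2016) ≈ 0.8603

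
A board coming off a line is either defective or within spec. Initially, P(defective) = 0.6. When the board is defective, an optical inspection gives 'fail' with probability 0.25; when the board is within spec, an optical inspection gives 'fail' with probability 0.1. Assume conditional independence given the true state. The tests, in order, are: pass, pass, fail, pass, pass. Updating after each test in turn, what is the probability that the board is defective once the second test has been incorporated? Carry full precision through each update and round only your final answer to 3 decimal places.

After 'pass': P(defective) = 0.75·0.6000 / (0.75·0.6000 + 0.9·0.4000) ≈ 0.5556
After 'pass': P(defective) = 0.75·0.5556 / (0.75·0.5556 + 0.9·0.4444) ≈ 0.5102

0.510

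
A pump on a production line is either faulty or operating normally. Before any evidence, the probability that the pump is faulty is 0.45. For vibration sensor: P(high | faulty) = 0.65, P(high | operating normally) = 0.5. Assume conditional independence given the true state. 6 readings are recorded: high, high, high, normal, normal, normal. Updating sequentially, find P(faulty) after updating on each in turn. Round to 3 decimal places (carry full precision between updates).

Each posterior becomes the prior for the next update.
After 'high': P(faulty) = 0.65·0.4500 / (0.65·0.4500 + 0.5·0.5500) ≈ 0.5154
After 'high': P(faulty) = 0.65·0.5154 / (0.65·0.5154 + 0.5·0.4846) ≈ 0.5803
After 'high': P(faulty) = 0.65·0.5803 / (0.65·0.5803 + 0.5·0.4197) ≈ 0.6425
After 'normal': P(faulty) = 0.35·0.6425 / (0.35·0.6425 + 0.5·0.3575) ≈ 0.5572
After 'normal': P(faulty) = 0.35·0.5572 / (0.35·0.5572 + 0.5·0.4428) ≈ 0.4683
After 'normal': P(faulty) = 0.35·0.4683 / (0.35·0.4683 + 0.5·0.5317) ≈ 0.3814

0.381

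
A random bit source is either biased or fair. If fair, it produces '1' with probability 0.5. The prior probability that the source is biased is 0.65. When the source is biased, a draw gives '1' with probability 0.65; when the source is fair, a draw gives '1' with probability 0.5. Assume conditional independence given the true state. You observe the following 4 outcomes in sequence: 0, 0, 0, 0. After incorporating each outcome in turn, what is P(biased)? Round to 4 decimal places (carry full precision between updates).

0.3084

Apply Bayes' rule sequentially, carrying P(biased) forward.
After '0': P(biased) = 0.35·0.6500 / (0.35·0.6500 + 0.5·0.3500) ≈ 0.5652
After '0': P(biased) = 0.35·0.5652 / (0.35·0.5652 + 0.5·0.4348) ≈ 0.4764
After '0': P(biased) = 0.35·0.4764 / (0.35·0.4764 + 0.5·0.5236) ≈ 0.3891
After '0': P(biased) = 0.35·0.3891 / (0.35·0.3891 + 0.5·0.6109) ≈ 0.3084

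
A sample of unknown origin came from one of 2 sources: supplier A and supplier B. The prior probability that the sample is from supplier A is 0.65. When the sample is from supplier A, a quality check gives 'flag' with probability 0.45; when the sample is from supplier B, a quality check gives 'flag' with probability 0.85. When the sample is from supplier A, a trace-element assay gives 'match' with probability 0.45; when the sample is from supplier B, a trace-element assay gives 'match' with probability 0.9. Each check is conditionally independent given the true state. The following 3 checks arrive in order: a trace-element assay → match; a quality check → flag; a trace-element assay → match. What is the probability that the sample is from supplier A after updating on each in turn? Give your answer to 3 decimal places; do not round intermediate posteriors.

0.197

Each posterior becomes the prior for the next update.
After a trace-element assay='match': P(supplier A) = 0.45·0.6500 / (0.45·0.6500 + 0.9·0.3500) ≈ 0.4815
After a quality check='flag': P(supplier A) = 0.45·0.4815 / (0.45·0.4815 + 0.85·0.5185) ≈ 0.3296
After a trace-element assay='match': P(supplier A) = 0.45·0.3296 / (0.45·0.3296 + 0.9·0.6704) ≈ 0.1973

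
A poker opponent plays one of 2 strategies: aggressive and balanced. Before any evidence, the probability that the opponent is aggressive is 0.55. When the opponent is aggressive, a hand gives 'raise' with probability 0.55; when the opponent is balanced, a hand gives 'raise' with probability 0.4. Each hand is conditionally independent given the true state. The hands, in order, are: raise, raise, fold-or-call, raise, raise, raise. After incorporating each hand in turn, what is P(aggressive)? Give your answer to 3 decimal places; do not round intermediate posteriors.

0.818

After 'raise': P(aggressive) = 0.55·0.5500 / (0.55·0.5500 + 0.4·0.4500) ≈ 0.6269
After 'raise': P(aggressive) = 0.55·0.6269 / (0.55·0.6269 + 0.4·0.3731) ≈ 0.6980
After 'fold-or-call': P(aggressive) = 0.45·0.6980 / (0.45·0.6980 + 0.6·0.3020) ≈ 0.6341
After 'raise': P(aggressive) = 0.55·0.6341 / (0.55·0.6341 + 0.4·0.3659) ≈ 0.7044
After 'raise': P(aggressive) = 0.55·0.7044 / (0.55·0.7044 + 0.4·0.2956) ≈ 0.7662
After 'raise': P(aggressive) = 0.55·0.7662 / (0.55·0.7662 + 0.4·0.2338) ≈ 0.8184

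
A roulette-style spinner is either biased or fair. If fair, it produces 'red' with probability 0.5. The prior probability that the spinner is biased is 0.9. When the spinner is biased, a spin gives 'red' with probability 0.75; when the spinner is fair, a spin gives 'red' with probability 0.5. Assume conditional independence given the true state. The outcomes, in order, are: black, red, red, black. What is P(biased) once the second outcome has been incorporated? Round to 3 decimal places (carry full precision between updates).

0.871

Each posterior becomes the prior for the next update.
After 'black': P(biased) = 0.25·0.9000 / (0.25·0.9000 + 0.5·0.1000) ≈ 0.8182
After 'red': P(biased) = 0.75·0.8182 / (0.75·0.8182 + 0.5·0.1818) ≈ 0.8710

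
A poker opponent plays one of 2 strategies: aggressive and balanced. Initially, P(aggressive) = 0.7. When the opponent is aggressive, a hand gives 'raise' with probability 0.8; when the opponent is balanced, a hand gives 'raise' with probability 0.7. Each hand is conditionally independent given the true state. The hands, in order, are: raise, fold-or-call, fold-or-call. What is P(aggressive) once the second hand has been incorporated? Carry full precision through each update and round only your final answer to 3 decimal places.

Apply Bayes' rule sequentially, carrying P(aggressive) forward.
After 'raise': P(aggressive) = 0.8·0.7000 / (0.8·0.7000 + 0.7·0.3000) ≈ 0.7273
After 'fold-or-call': P(aggressive) = 0.2·0.7273 / (0.2·0.7273 + 0.3·0.2727) ≈ 0.6400

0.640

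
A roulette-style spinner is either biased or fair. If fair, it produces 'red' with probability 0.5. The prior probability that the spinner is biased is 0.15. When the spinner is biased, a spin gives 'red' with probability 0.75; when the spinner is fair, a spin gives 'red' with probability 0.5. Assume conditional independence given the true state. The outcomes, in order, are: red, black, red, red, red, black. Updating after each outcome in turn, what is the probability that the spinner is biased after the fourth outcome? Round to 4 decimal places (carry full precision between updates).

Each posterior becomes the prior for the next update.
After 'red': P(biased) = 0.75·0.1500 / (0.75·0.1500 + 0.5·0.8500) ≈ 0.2093
After 'black': P(biased) = 0.25·0.2093 / (0.25·0.2093 + 0.5·0.7907) ≈ 0.1169
After 'red': P(biased) = 0.75·0.1169 / (0.75·0.1169 + 0.5·0.8831) ≈ 0.1656
After 'red': P(biased) = 0.75·0.1656 / (0.75·0.1656 + 0.5·0.8344) ≈ 0.2295

0.2295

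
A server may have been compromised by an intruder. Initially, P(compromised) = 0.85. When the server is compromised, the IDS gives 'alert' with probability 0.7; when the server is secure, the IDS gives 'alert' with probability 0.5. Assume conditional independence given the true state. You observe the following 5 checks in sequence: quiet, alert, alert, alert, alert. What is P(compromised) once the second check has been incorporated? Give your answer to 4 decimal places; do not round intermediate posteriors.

After 'quiet': P(compromised) = 0.3·0.8500 / (0.3·0.8500 + 0.5·0.1500) ≈ 0.7727
After 'alert': P(compromised) = 0.7·0.7727 / (0.7·0.7727 + 0.5·0.2273) ≈ 0.8264

0.8264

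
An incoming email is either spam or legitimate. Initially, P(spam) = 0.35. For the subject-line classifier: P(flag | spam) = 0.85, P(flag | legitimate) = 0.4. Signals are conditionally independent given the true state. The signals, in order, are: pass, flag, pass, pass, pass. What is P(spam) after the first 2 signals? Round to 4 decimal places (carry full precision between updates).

Each posterior becomes the prior for the next update.
After 'pass': P(spam) = 0.15·0.3500 / (0.15·0.3500 + 0.6·0.6500) ≈ 0.1186
After 'flag': P(spam) = 0.85·0.1186 / (0.85·0.1186 + 0.4·0.8814) ≈ 0.2224

0.2224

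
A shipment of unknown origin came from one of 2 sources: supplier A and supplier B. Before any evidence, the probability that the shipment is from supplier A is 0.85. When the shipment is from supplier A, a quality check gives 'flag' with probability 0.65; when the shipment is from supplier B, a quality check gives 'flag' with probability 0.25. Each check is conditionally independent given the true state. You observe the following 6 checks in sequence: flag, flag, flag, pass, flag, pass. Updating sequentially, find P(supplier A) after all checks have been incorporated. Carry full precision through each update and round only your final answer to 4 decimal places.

0.9826

After 'flag': P(supplier A) = 0.65·0.8500 / (0.65·0.8500 + 0.25·0.1500) ≈ 0.9364
After 'flag': P(supplier A) = 0.65·0.9364 / (0.65·0.9364 + 0.25·0.0636) ≈ 0.9746
After 'flag': P(supplier A) = 0.65·0.9746 / (0.65·0.9746 + 0.25·0.0254) ≈ 0.9901
After 'pass': P(supplier A) = 0.35·0.9901 / (0.35·0.9901 + 0.75·0.0099) ≈ 0.9789
After 'flag': P(supplier A) = 0.65·0.9789 / (0.65·0.9789 + 0.25·0.0211) ≈ 0.9918
After 'pass': P(supplier A) = 0.35·0.9918 / (0.35·0.9918 + 0.75·0.0082) ≈ 0.9826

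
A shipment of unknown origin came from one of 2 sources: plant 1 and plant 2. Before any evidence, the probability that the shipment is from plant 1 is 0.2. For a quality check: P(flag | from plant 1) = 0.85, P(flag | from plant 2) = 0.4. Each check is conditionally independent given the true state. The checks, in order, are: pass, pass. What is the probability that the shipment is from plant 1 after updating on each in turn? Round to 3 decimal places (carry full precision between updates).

0.015

After 'pass': P(plant 1) = 0.15·0.2000 / (0.15·0.2000 + 0.6·0.8000) ≈ 0.0588
After 'pass': P(plant 1) = 0.15·0.0588 / (0.15·0.0588 + 0.6·0.9412) ≈ 0.0154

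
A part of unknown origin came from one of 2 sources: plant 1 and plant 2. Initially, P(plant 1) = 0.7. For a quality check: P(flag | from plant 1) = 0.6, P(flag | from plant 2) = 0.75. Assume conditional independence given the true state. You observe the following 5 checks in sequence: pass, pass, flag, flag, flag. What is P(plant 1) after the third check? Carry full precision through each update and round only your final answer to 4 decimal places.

0.8269

After 'pass': P(plant 1) = 0.4·0.7000 / (0.4·0.7000 + 0.25·0.3000) ≈ 0.7887
After 'pass': P(plant 1) = 0.4·0.7887 / (0.4·0.7887 + 0.25·0.2113) ≈ 0.8566
After 'flag': P(plant 1) = 0.6·0.8566 / (0.6·0.8566 + 0.75·0.1434) ≈ 0.8269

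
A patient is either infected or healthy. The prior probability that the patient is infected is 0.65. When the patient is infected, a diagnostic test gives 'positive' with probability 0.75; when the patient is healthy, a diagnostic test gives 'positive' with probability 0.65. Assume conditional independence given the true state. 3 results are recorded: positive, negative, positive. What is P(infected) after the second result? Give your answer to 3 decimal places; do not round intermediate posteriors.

Each posterior becomes the prior for the next update.
After 'positive': P(infected) = 0.75·0.6500 / (0.75·0.6500 + 0.65·0.3500) ≈ 0.6818
After 'negative': P(infected) = 0.25·0.6818 / (0.25·0.6818 + 0.35·0.3182) ≈ 0.6048

0.605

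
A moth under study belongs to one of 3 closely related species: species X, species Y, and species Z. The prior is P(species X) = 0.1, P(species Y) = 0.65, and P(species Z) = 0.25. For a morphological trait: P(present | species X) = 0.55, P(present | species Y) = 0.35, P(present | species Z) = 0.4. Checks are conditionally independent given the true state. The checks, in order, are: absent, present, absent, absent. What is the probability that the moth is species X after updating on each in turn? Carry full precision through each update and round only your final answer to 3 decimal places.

After 'absent': normaliser = 0.45·0.1000 + 0.65·0.6500 + 0.6·0.2500; P(species X) ≈ 0.0729, P(species Y) ≈ 0.6842, P(species Z) ≈ 0.2429
After 'present': normaliser = 0.55·0.0729 + 0.35·0.6842 + 0.4·0.2429; P(species X) ≈ 0.1064, P(species Y) ≈ 0.6357, P(species Z) ≈ 0.2579
After 'absent': normaliser = 0.45·0.1064 + 0.65·0.6357 + 0.6·0.2579; P(species X) ≈ 0.0777, P(species Y) ≈ 0.6710, P(species Z) ≈ 0.2513
After 'absent': normaliser = 0.45·0.0777 + 0.65·0.6710 + 0.6·0.2513; P(species X) ≈ 0.0563, P(species Y) ≈ 0.7013, P(species Z) ≈ 0.2425

0.056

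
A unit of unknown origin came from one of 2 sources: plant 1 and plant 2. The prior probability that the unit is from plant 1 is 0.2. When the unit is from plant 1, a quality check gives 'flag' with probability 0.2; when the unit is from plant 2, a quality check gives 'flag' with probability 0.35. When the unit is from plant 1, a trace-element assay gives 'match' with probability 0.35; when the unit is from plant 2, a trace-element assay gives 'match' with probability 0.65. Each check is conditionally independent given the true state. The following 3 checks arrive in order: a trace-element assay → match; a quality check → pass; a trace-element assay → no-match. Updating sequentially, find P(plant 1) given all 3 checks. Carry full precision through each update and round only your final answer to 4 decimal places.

After a trace-element assay='match': P(plant 1) = 0.35·0.2000 / (0.35·0.2000 + 0.65·0.8000) ≈ 0.1186
After a quality check='pass': P(plant 1) = 0.8·0.1186 / (0.8·0.1186 + 0.65·0.8814) ≈ 0.1421
After a trace-element assay='no-match': P(plant 1) = 0.65·0.1421 / (0.65·0.1421 + 0.35·0.8579) ≈ 0.2353

0.2353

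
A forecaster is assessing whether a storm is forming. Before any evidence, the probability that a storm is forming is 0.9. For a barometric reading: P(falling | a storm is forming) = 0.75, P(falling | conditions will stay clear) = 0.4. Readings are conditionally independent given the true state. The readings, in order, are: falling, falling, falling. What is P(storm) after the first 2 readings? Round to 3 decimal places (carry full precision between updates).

0.969

Apply Bayes' rule sequentially, carrying P(storm) forward.
After 'falling': P(storm) = 0.75·0.9000 / (0.75·0.9000 + 0.4·0.1000) ≈ 0.9441
After 'falling': P(storm) = 0.75·0.9441 / (0.75·0.9441 + 0.4·0.0559) ≈ 0.9694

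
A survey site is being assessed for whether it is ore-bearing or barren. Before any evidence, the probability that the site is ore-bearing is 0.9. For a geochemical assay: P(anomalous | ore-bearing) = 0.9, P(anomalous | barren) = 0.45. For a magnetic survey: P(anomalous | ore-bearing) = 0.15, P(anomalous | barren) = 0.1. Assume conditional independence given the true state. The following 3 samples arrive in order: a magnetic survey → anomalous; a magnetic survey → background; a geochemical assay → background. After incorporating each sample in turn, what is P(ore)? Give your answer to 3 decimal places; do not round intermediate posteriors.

0.699

After a magnetic survey='anomalous': P(ore) = 0.15·0.9000 / (0.15·0.9000 + 0.1·0.1000) ≈ 0.9310
After a magnetic survey='background': P(ore) = 0.85·0.9310 / (0.85·0.9310 + 0.9·0.0690) ≈ 0.9273
After a geochemical assay='background': P(ore) = 0.1·0.9273 / (0.1·0.9273 + 0.55·0.0727) ≈ 0.6986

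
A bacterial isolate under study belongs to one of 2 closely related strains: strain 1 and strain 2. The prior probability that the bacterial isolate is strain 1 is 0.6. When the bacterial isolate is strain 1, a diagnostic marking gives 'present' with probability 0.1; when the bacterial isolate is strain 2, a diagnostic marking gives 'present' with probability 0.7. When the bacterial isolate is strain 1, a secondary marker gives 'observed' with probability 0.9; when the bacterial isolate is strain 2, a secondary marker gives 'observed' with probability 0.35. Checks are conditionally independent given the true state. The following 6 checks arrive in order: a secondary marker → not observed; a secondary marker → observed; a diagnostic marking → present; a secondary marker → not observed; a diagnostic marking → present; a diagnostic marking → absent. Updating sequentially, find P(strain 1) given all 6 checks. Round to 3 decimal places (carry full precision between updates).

0.006

After a secondary marker='not observed': P(strain 1) = 0.1·0.6000 / (0.1·0.6000 + 0.65·0.4000) ≈ 0.1875
After a secondary marker='observed': P(strain 1) = 0.9·0.1875 / (0.9·0.1875 + 0.35·0.8125) ≈ 0.3724
After a diagnostic marking='present': P(strain 1) = 0.1·0.3724 / (0.1·0.3724 + 0.7·0.6276) ≈ 0.0781
After a secondary marker='not observed': P(strain 1) = 0.1·0.0781 / (0.1·0.0781 + 0.65·0.9219) ≈ 0.0129
After a diagnostic marking='present': P(strain 1) = 0.1·0.0129 / (0.1·0.0129 + 0.7·0.9871) ≈ 0.0019
After a diagnostic marking='absent': P(strain 1) = 0.9·0.0019 / (0.9·0.0019 + 0.3·0.9981) ≈ 0.0056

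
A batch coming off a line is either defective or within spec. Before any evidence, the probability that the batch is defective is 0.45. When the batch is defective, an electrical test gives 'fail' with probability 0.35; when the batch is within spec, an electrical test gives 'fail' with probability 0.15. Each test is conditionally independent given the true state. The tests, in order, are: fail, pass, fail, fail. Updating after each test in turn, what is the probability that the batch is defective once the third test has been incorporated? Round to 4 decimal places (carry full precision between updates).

0.7731

After 'fail': P(defective) = 0.35·0.4500 / (0.35·0.4500 + 0.15·0.5500) ≈ 0.6562
After 'pass': P(defective) = 0.65·0.6562 / (0.65·0.6562 + 0.85·0.3438) ≈ 0.5935
After 'fail': P(defective) = 0.35·0.5935 / (0.35·0.5935 + 0.15·0.4065) ≈ 0.7731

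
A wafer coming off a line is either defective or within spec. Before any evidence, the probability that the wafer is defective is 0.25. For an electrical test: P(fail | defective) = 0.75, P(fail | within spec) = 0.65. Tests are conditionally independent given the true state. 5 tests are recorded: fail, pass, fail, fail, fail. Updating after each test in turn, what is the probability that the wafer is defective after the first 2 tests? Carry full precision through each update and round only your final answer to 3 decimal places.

0.216

After 'fail': P(defective) = 0.75·0.2500 / (0.75·0.2500 + 0.65·0.7500) ≈ 0.2778
After 'pass': P(defective) = 0.25·0.2778 / (0.25·0.2778 + 0.35·0.7222) ≈ 0.2155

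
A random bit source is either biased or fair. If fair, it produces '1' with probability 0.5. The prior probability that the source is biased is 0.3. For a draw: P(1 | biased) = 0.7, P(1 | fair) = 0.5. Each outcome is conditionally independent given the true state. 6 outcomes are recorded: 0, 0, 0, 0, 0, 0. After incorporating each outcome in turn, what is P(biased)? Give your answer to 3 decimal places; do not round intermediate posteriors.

Apply Bayes' rule sequentially, carrying P(biased) forward.
After '0': P(biased) = 0.3·0.3000 / (0.3·0.3000 + 0.5·0.7000) ≈ 0.2045
After '0': P(biased) = 0.3·0.2045 / (0.3·0.2045 + 0.5·0.7955) ≈ 0.1337
After '0': P(biased) = 0.3·0.1337 / (0.3·0.1337 + 0.5·0.8663) ≈ 0.0847
After '0': P(biased) = 0.3·0.0847 / (0.3·0.0847 + 0.5·0.9153) ≈ 0.0526
After '0': P(biased) = 0.3·0.0526 / (0.3·0.0526 + 0.5·0.9474) ≈ 0.0323
After '0': P(biased) = 0.3·0.0323 / (0.3·0.0323 + 0.5·0.9677) ≈ 0.0196

0.020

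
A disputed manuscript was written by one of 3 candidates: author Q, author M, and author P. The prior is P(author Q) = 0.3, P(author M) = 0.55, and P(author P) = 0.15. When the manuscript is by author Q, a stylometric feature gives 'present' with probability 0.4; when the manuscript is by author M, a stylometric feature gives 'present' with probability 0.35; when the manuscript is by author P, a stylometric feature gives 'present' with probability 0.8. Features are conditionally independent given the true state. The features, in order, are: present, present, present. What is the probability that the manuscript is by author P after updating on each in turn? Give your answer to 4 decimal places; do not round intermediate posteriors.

After 'present': normaliser = 0.4·0.3000 + 0.35·0.5500 + 0.8·0.1500; P(author Q) ≈ 0.2775, P(author M) ≈ 0.4451, P(author P) ≈ 0.2775
After 'present': normaliser = 0.4·0.2775 + 0.35·0.4451 + 0.8·0.2775; P(author Q) ≈ 0.2271, P(author M) ≈ 0.3187, P(author P) ≈ 0.4542
After 'present': normaliser = 0.4·0.2271 + 0.35·0.3187 + 0.8·0.4542; P(author Q) ≈ 0.1606, P(author M) ≈ 0.1972, P(author P) ≈ 0.6422

0.6422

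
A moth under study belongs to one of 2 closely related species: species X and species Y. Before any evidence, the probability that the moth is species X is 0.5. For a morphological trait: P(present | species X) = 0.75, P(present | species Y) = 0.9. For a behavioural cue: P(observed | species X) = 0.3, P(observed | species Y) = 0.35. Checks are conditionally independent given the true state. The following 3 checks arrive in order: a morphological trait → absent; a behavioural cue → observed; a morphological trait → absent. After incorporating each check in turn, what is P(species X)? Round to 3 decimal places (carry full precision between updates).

After a morphological trait='absent': P(species X) = 0.25·0.5000 / (0.25·0.5000 + 0.1·0.5000) ≈ 0.7143
After a behavioural cue='observed': P(species X) = 0.3·0.7143 / (0.3·0.7143 + 0.35·0.2857) ≈ 0.6818
After a morphological trait='absent': P(species X) = 0.25·0.6818 / (0.25·0.6818 + 0.1·0.3182) ≈ 0.8427

0.843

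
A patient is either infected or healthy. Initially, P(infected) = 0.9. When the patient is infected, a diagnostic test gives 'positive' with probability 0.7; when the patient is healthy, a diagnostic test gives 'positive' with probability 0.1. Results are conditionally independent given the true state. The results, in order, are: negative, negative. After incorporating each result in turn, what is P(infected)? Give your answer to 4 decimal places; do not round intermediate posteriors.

0.5000

After 'negative': P(infected) = 0.3·0.9000 / (0.3·0.9000 + 0.9·0.1000) ≈ 0.7500
After 'negative': P(infected) = 0.3·0.7500 / (0.3·0.7500 + 0.9·0.2500) ≈ 0.5000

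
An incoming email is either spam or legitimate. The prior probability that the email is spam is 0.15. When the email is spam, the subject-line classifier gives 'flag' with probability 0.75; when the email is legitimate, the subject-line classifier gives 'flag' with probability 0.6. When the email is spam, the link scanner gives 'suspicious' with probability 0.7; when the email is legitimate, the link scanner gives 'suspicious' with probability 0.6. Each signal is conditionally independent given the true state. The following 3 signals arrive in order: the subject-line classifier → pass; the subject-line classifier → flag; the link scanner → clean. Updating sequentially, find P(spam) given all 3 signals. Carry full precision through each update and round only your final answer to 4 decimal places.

After the subject-line classifier='pass': P(spam) = 0.25·0.1500 / (0.25·0.1500 + 0.4·0.8500) ≈ 0.0993
After the subject-line classifier='flag': P(spam) = 0.75·0.0993 / (0.75·0.0993 + 0.6·0.9007) ≈ 0.1212
After the link scanner='clean': P(spam) = 0.3·0.1212 / (0.3·0.1212 + 0.4·0.8788) ≈ 0.0937

0.0937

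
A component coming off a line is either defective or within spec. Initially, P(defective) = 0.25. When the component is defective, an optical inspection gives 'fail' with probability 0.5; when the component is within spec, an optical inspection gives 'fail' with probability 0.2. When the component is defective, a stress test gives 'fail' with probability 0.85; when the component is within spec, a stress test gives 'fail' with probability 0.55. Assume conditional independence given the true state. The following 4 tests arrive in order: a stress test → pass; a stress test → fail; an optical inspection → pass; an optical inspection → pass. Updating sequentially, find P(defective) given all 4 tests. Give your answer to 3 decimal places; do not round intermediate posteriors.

0.063

After a stress test='pass': P(defective) = 0.15·0.2500 / (0.15·0.2500 + 0.45·0.7500) ≈ 0.1000
After a stress test='fail': P(defective) = 0.85·0.1000 / (0.85·0.1000 + 0.55·0.9000) ≈ 0.1466
After an optical inspection='pass': P(defective) = 0.5·0.1466 / (0.5·0.1466 + 0.8·0.8534) ≈ 0.0969
After an optical inspection='pass': P(defective) = 0.5·0.0969 / (0.5·0.0969 + 0.8·0.9031) ≈ 0.0629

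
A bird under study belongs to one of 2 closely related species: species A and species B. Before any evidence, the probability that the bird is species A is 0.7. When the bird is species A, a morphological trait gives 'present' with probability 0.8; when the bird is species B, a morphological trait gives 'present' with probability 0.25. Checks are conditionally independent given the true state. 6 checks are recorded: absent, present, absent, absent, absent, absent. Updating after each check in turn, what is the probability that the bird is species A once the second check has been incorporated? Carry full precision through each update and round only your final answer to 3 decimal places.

0.666

Each posterior becomes the prior for the next update.
After 'absent': P(species A) = 0.2·0.7000 / (0.2·0.7000 + 0.75·0.3000) ≈ 0.3836
After 'present': P(species A) = 0.8·0.3836 / (0.8·0.3836 + 0.25·0.6164) ≈ 0.6657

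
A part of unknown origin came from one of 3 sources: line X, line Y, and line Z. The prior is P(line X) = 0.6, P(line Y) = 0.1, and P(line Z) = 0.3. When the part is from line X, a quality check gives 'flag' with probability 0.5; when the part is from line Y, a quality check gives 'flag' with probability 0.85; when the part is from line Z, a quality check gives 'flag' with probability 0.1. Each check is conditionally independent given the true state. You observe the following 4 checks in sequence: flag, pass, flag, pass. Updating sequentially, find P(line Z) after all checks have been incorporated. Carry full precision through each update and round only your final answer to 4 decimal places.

After 'flag': normaliser = 0.5·0.6000 + 0.85·0.1000 + 0.1·0.3000; P(line X) ≈ 0.7229, P(line Y) ≈ 0.2048, P(line Z) ≈ 0.0723
After 'pass': normaliser = 0.5·0.7229 + 0.15·0.2048 + 0.9·0.0723; P(line X) ≈ 0.7905, P(line Y) ≈ 0.0672, P(line Z) ≈ 0.1423
After 'flag': normaliser = 0.5·0.7905 + 0.85·0.0672 + 0.1·0.1423; P(line X) ≈ 0.8471, P(line Y) ≈ 0.1224, P(line Z) ≈ 0.0305
After 'pass': normaliser = 0.5·0.8471 + 0.15·0.1224 + 0.9·0.0305; P(line X) ≈ 0.9024, P(line Y) ≈ 0.0391, P(line Z) ≈ 0.0585

0.0585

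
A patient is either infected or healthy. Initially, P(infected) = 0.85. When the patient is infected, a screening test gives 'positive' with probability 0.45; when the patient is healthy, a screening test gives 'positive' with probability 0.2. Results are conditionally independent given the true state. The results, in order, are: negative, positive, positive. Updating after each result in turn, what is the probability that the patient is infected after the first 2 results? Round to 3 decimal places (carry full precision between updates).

After 'negative': P(infected) = 0.55·0.8500 / (0.55·0.8500 + 0.8·0.1500) ≈ 0.7957
After 'positive': P(infected) = 0.45·0.7957 / (0.45·0.7957 + 0.2·0.2043) ≈ 0.8976

0.898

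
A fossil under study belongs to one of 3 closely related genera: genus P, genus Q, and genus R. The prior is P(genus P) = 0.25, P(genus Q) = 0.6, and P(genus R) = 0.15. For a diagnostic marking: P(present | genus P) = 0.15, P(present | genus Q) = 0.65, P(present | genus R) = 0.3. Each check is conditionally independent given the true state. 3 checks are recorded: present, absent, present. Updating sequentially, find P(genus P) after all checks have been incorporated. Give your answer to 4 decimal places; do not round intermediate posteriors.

0.0464

After 'present': normaliser = 0.15·0.2500 + 0.65·0.6000 + 0.3·0.1500; P(genus P) ≈ 0.0794, P(genus Q) ≈ 0.8254, P(genus R) ≈ 0.0952
After 'absent': normaliser = 0.85·0.0794 + 0.35·0.8254 + 0.7·0.0952; P(genus P) ≈ 0.1595, P(genus Q) ≈ 0.6829, P(genus R) ≈ 0.1576
After 'present': normaliser = 0.15·0.1595 + 0.65·0.6829 + 0.3·0.1576; P(genus P) ≈ 0.0464, P(genus Q) ≈ 0.8618, P(genus R) ≈ 0.0918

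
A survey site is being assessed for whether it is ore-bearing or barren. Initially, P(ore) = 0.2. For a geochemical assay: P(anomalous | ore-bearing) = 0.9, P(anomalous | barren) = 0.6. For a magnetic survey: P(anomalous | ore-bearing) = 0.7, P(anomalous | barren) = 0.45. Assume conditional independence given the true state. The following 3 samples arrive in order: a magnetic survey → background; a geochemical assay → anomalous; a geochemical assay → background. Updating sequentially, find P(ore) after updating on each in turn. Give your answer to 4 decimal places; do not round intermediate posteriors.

Each posterior becomes the prior for the next update.
After a magnetic survey='background': P(ore) = 0.3·0.2000 / (0.3·0.2000 + 0.55·0.8000) ≈ 0.1200
After a geochemical assay='anomalous': P(ore) = 0.9·0.1200 / (0.9·0.1200 + 0.6·0.8800) ≈ 0.1698
After a geochemical assay='background': P(ore) = 0.1·0.1698 / (0.1·0.1698 + 0.4·0.8302) ≈ 0.0486

0.0486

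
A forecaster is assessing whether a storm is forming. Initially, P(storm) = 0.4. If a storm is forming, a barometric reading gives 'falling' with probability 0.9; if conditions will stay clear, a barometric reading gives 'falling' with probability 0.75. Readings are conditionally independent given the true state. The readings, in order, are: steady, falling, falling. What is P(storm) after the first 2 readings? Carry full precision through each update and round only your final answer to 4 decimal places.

Apply Bayes' rule sequentially, carrying P(storm) forward.
After 'steady': P(storm) = 0.1·0.4000 / (0.1·0.4000 + 0.25·0.6000) ≈ 0.2105
After 'falling': P(storm) = 0.9·0.2105 / (0.9·0.2105 + 0.75·0.7895) ≈ 0.2424

0.2424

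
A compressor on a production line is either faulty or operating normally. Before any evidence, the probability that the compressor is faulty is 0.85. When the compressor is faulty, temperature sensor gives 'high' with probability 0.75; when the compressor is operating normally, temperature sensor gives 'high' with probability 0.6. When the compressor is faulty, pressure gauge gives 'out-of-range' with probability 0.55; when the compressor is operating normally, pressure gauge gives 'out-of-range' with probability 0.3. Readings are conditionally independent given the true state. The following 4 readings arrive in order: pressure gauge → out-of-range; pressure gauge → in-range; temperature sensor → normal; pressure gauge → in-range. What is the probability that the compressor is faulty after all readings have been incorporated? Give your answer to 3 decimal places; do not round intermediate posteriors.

After pressure gauge='out-of-range': P(faulty) = 0.55·0.8500 / (0.55·0.8500 + 0.3·0.1500) ≈ 0.9122
After pressure gauge='in-range': P(faulty) = 0.45·0.9122 / (0.45·0.9122 + 0.7·0.0878) ≈ 0.8698
After temperature sensor='normal': P(faulty) = 0.25·0.8698 / (0.25·0.8698 + 0.4·0.1302) ≈ 0.8067
After pressure gauge='in-range': P(faulty) = 0.45·0.8067 / (0.45·0.8067 + 0.7·0.1933) ≈ 0.7285

0.729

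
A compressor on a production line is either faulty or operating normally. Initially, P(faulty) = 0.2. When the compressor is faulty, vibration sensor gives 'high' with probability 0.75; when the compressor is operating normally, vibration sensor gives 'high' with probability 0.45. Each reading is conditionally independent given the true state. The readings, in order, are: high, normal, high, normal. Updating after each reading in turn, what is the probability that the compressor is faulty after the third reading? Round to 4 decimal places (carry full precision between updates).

0.2399

After 'high': P(faulty) = 0.75·0.2000 / (0.75·0.2000 + 0.45·0.8000) ≈ 0.2941
After 'normal': P(faulty) = 0.25·0.2941 / (0.25·0.2941 + 0.55·0.7059) ≈ 0.1592
After 'high': P(faulty) = 0.75·0.1592 / (0.75·0.1592 + 0.45·0.8408) ≈ 0.2399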